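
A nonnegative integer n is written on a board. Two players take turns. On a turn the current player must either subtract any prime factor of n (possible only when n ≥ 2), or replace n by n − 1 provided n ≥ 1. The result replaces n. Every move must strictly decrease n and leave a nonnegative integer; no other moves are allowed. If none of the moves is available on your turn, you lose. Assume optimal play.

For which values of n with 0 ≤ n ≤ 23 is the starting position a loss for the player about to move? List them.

Use the standard recursion: the mover loses at a terminal position; elsewhere, the mover wins exactly when some move hands the opponent an L position.
n=0: no move → L
n=1: W (go to 0, an L position)
n=2: W (go to 0, an L position)
n=3: W (go to 0, an L position)
n=4: L (options 2(W), 3(W) are all W)
n=5: W (go to 0, an L position)
n=6: W (go to 4, an L position)
n=7: W (go to 0, an L position)
n=8: L (options 6(W), 7(W) are all W)
n=9: W (go to 8, an L position)
n=10: W (go to 8, an L position)
n=11: W (go to 0, an L position)
n=12: L (options 9(W), 10(W), 11(W) are all W)
n=13: W (go to 0, an L position)
n=14: W (go to 12, an L position)
n=15: W (go to 12, an L position)
n=16: L (options 14(W), 15(W) are all W)
n=17: W (go to 0, an L position)
n=18: W (go to 16, an L position)
n=19: W (go to 0, an L position)
n=20: L (options 15(W), 18(W), 19(W) are all W)
n=21: W (go to 20, an L position)
n=22: W (go to 20, an L position)
n=23: W (go to 0, an L position)
The losing starting values of n are exactly the entries labelled L in this table (6 of them).

0, 4, 8, 12, 16, 20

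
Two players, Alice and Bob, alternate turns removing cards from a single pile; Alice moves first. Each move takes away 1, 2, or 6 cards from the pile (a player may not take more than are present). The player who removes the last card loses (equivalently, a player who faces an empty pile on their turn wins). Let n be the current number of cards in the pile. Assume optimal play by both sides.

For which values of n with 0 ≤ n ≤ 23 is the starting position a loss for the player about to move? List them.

1, 4, 8, 11, 15, 18, 22

Label each position W (a win for the player to move) or L (a loss). A position with no legal move is W; any other position is W exactly when some move reaches an L, and L when every move reaches a W.
n=0: no move; the opponent has just taken the last card and therefore loses → W
n=1: the only move is to 0(W), a W ⇒ L
n=2: can move to 1, which is L ⇒ W
n=3: can move to 1, which is L ⇒ W
n=4: moves to 3(W), 2(W); every one is W ⇒ L
n=5: can move to 4, which is L ⇒ W
n=6: can move to 4, which is L ⇒ W
n=7: can move to 1, which is L ⇒ W
n=8: moves to 7(W), 6(W), 2(W); every one is W ⇒ L
n=9: can move to 8, which is L ⇒ W
n=10: can move to 8, which is L ⇒ W
n=11: moves to 10(W), 9(W), 5(W); every one is W ⇒ L
n=12: can move to 11, which is L ⇒ W
n=13: can move to 11, which is L ⇒ W
n=14: can move to 8, which is L ⇒ W
n=15: moves to 14(W), 13(W), 9(W); every one is W ⇒ L
n=16: can move to 15, which is L ⇒ W
n=17: can move to 15, which is L ⇒ W
n=18: moves to 17(W), 16(W), 12(W); every one is W ⇒ L
n=19: can move to 18, which is L ⇒ W
n=20: can move to 18, which is L ⇒ W
n=21: can move to 15, which is L ⇒ W
n=22: moves to 21(W), 20(W), 16(W); every one is W ⇒ L
n=23: can move to 22, which is L ⇒ W
The losing starting values of n are exactly the entries labelled L in this table (7 of them).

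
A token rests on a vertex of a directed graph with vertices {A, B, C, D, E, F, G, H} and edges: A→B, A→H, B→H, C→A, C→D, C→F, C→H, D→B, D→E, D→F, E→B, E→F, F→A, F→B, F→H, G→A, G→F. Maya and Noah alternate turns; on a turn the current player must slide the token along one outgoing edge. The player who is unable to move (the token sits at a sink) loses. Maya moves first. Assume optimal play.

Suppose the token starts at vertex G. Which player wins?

Compute win/loss labels from the base case upward. A position with no move is L. Any other position is W if it can reach an L in one move, else L.
Every edge goes from a vertex to one that appears earlier in the order H, B, A, F, E, D, G, C, so processing vertices in that order labels each vertex after all of its successors.
H: no outgoing edge → L
B: can move to H, which is L ⇒ W
A: can move to H, which is L ⇒ W
F: can move to H, which is L ⇒ W
E: moves to F(W), B(W); every one is W ⇒ L
D: can move to E, which is L ⇒ W
G: moves to F(W), A(W); every one is W ⇒ L
C: can move to H, which is L ⇒ W
The starting position G is L: whatever Maya does, the opponent receives a W position.

Noah wins.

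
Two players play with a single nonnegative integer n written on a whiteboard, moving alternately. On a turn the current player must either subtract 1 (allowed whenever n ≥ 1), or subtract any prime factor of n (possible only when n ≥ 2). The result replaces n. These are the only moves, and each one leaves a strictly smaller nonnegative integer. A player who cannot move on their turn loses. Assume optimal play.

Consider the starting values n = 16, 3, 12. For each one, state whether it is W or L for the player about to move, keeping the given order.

16: L, 3: W, 12: L

Compute win/loss labels from the base case upward. A position with no move is L. Any other position is W if it can reach an L in one move, else L.
n=0: no move → L
n=1: W (go to 0, an L position)
n=2: W (go to 0, an L position)
n=3: W (go to 0, an L position)
n=4: L (options 2(W), 3(W) are all W)
n=5: W (go to 0, an L position)
n=6: W (go to 4, an L position)
n=7: W (go to 0, an L position)
n=8: L (options 6(W), 7(W) are all W)
n=9: W (go to 8, an L position)
n=10: W (go to 8, an L position)
n=11: W (go to 0, an L position)
n=12: L (options 9(W), 10(W), 11(W) are all W)
n=13: W (go to 0, an L position)
n=14: W (go to 12, an L position)
n=15: W (go to 12, an L position)
n=16: L (options 14(W), 15(W) are all W)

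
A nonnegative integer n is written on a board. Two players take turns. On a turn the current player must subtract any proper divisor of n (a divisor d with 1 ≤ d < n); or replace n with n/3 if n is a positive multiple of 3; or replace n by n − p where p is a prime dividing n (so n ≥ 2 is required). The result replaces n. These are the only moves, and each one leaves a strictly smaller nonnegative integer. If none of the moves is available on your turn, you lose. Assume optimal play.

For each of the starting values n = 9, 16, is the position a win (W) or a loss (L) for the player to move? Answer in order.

9: L, 16: W

Positions with no move are L. A position that does have a move is losing for the player to move precisely when every available move leads to a winning position for the opponent. Fill in the labels:
n=0: no move → L
n=1: no move → L
n=2: reaches L-position 0 → W
n=3: reaches L-position 0 → W
n=4: only reaches 2(W), 3(W), all W → L
n=5: reaches L-position 0 → W
n=6: reaches L-position 4 → W
n=7: reaches L-position 0 → W
n=8: reaches L-position 4 → W
n=9: only reaches 3(W), 6(W), 8(W), all W → L
n=10: reaches L-position 9 → W
n=11: reaches L-position 0 → W
n=12: reaches L-position 4 → W
n=13: reaches L-position 0 → W
n=14: only reaches 7(W), 12(W), 13(W), all W → L
n=15: reaches L-position 14 → W
n=16: reaches L-position 14 → W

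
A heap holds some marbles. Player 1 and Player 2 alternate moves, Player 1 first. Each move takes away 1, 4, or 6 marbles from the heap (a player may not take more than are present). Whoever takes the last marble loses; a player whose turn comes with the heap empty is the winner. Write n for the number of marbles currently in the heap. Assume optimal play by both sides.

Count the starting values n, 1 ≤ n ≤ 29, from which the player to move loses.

12

Work bottom-up. With no move the player to move wins. Otherwise the position is W if at least one move leads to an L position for the opponent, and L if every move leads to a W.
n=0: no move; the opponent has just taken the last marble and therefore loses → W
n=1: only reaches 0(W), which is W → L
n=2: reaches L-position 1 → W
n=3: only reaches 2(W), which is W → L
n=4: reaches L-position 3 → W
n=5: reaches L-position 1 → W
n=6: only reaches 5(W), 2(W), 0(W), all W → L
n=7: reaches L-position 6 → W
n=8: only reaches 7(W), 4(W), 2(W), all W → L
n=9: reaches L-position 8 → W
n=10: reaches L-position 6 → W
n=11: only reaches 10(W), 7(W), 5(W), all W → L
n=12: reaches L-position 11 → W
n=13: only reaches 12(W), 9(W), 7(W), all W → L
n=14: reaches L-position 13 → W
n=15: reaches L-position 11 → W
n=16: only reaches 15(W), 12(W), 10(W), all W → L
n=17: reaches L-position 16 → W
n=18: only reaches 17(W), 14(W), 12(W), all W → L
n=19: reaches L-position 18 → W
n=20: reaches L-position 16 → W
n=21: only reaches 20(W), 17(W), 15(W), all W → L
n=22: reaches L-position 21 → W
n=23: only reaches 22(W), 19(W), 17(W), all W → L
n=24: reaches L-position 23 → W
n=25: reaches L-position 21 → W
n=26: only reaches 25(W), 22(W), 20(W), all W → L
n=27: reaches L-position 26 → W
n=28: only reaches 27(W), 24(W), 22(W), all W → L
n=29: reaches L-position 28 → W
L entries with 1 ≤ n ≤ 29 (the range starts at n=1): n = 1, 3, 6, 8, 11, 13, 16, 18, 21, 23, 26, 28; that makes 12.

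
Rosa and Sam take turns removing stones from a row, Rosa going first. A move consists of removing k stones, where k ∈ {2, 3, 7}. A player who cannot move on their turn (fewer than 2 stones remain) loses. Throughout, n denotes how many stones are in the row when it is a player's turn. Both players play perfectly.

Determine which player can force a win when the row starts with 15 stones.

Label each position W (a win for the player to move) or L (a loss). A position with no legal move is L; any other position is W exactly when some move reaches an L, and L when every move reaches a W.
n=0: no move → L
n=1: no move → L
n=2: →0(L), so W
n=3: →1(L), so W
n=4: →1(L), so W
n=5: →3(W), 2(W) — all W, so L
n=6: →4(W), 3(W) — all W, so L
n=7: →5(L), so W
n=8: →6(L), so W
n=9: →6(L), so W
n=10: →8(W), 7(W), 3(W) — all W, so L
n=11: →9(W), 8(W), 4(W) — all W, so L
n=12: →10(L), so W
n=13: →11(L), so W
n=14: →11(L), so W
n=15: →13(W), 12(W), 8(W) — all W, so L
The starting position 15 is L: whatever Rosa does, the opponent receives a W position.

Sam wins.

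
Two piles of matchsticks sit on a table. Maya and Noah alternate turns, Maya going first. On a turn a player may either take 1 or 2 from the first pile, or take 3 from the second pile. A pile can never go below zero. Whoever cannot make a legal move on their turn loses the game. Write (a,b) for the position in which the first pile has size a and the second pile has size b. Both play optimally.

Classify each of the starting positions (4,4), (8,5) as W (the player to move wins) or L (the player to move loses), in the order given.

(4,4): L, (8,5): W

Compute win/loss labels from the base case upward. A position with no move is L. Any other position is W if it can reach an L in one move, else L.
No move ever increases a pile, so every position that can arise here has a ≤ 8 and b ≤ 5; it is enough to label the cells with 0 ≤ a ≤ 8 and 0 ≤ b ≤ 5.
Every move lowers a or b (never raises either), so fill the grid row by row in increasing a, and left to right within a row: each cell's successors are then already labelled.
      b=0  b=1  b=2  b=3  b=4  b=5
a=0:    L    L    L    W    W    W
a=1:    W    W    W    L    L    L
a=2:    W    W    W    W    W    W
a=3:    L    L    L    W    W    W
a=4:    W    W    W    L    L    L
a=5:    W    W    W    W    W    W
a=6:    L    L    L    W    W    W
a=7:    W    W    W    L    L    L
a=8:    W    W    W    W    W    W
Cells with no legal move (terminal, hence L): (0,0), (0,1), (0,2).
The remaining L cells, each justified by listing all of its moves:
(1,3): only reaches (0,3)(W), (1,0)(W), all W → L
(1,4): only reaches (0,4)(W), (1,1)(W), all W → L
(1,5): only reaches (0,5)(W), (1,2)(W), all W → L
(3,0): only reaches (2,0)(W), (1,0)(W), all W → L
(3,1): only reaches (2,1)(W), (1,1)(W), all W → L
(3,2): only reaches (2,2)(W), (1,2)(W), all W → L
(4,3): only reaches (3,3)(W), (2,3)(W), (4,0)(W), all W → L
(4,4): only reaches (3,4)(W), (2,4)(W), (4,1)(W), all W → L
(4,5): only reaches (3,5)(W), (2,5)(W), (4,2)(W), all W → L
(6,0): only reaches (5,0)(W), (4,0)(W), all W → L
(6,1): only reaches (5,1)(W), (4,1)(W), all W → L
(6,2): only reaches (5,2)(W), (4,2)(W), all W → L
(7,3): only reaches (6,3)(W), (5,3)(W), (7,0)(W), all W → L
(7,4): only reaches (6,4)(W), (5,4)(W), (7,1)(W), all W → L
(7,5): only reaches (6,5)(W), (5,5)(W), (7,2)(W), all W → L
Every other cell has at least one move into one of the L cells above, so it is W.
(4,4): one of the L cells justified above, so L
(8,5): the move to (7,5) reaches an L cell, so W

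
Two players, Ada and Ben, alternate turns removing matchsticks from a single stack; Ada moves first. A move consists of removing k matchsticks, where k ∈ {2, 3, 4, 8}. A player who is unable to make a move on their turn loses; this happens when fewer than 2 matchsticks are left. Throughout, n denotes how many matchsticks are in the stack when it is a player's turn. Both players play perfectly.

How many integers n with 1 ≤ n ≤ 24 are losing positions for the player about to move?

8

Build the W/L table. Terminal = L. A non-terminal position is W if it has a move to some L; otherwise it is L.
n=0: no move → L
n=1: no move → L
n=2: reaches L-position 0 → W
n=3: reaches L-position 1 → W
n=4: reaches L-position 1 → W
n=5: reaches L-position 1 → W
n=6: only reaches 4(W), 3(W), 2(W), all W → L
n=7: only reaches 5(W), 4(W), 3(W), all W → L
n=8: reaches L-position 6 → W
n=9: reaches L-position 7 → W
n=10: reaches L-position 7 → W
n=11: reaches L-position 7 → W
n=12: only reaches 10(W), 9(W), 8(W), 4(W), all W → L
n=13: only reaches 11(W), 10(W), 9(W), 5(W), all W → L
n=14: reaches L-position 12 → W
n=15: reaches L-position 13 → W
n=16: reaches L-position 13 → W
n=17: reaches L-position 13 → W
n=18: only reaches 16(W), 15(W), 14(W), 10(W), all W → L
n=19: only reaches 17(W), 16(W), 15(W), 11(W), all W → L
n=20: reaches L-position 18 → W
n=21: reaches L-position 19 → W
n=22: reaches L-position 19 → W
n=23: reaches L-position 19 → W
n=24: only reaches 22(W), 21(W), 20(W), 16(W), all W → L
L entries with 1 ≤ n ≤ 24 (n=0 is outside the asked range and is not counted): n = 1, 6, 7, 12, 13, 18, 19, 24; that makes 8.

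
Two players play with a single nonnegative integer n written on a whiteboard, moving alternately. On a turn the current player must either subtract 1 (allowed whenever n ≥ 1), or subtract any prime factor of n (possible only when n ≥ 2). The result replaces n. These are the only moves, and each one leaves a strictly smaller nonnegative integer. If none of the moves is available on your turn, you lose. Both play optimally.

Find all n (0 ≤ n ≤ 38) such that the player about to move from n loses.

Build the W/L table. Terminal = L. A non-terminal position is W if it has a move to some L; otherwise it is L.
n=0: no move → L
n=1: →0(L), so W
n=2: →0(L), so W
n=3: →0(L), so W
n=4: →2(W), 3(W) — all W, so L
n=5: →0(L), so W
n=6: →4(L), so W
n=7: →0(L), so W
n=8: →6(W), 7(W) — all W, so L
n=9: →8(L), so W
n=10: →8(L), so W
n=11: →0(L), so W
n=12: →9(W), 10(W), 11(W) — all W, so L
n=13: →0(L), so W
n=14: →12(L), so W
n=15: →12(L), so W
n=16: →14(W), 15(W) — all W, so L
n=17: →0(L), so W
n=18: →16(L), so W
n=19: →0(L), so W
n=20: →15(W), 18(W), 19(W) — all W, so L
n=21: →20(L), so W
n=22: →20(L), so W
n=23: →0(L), so W
n=24: →21(W), 22(W), 23(W) — all W, so L
n=25: →20(L), so W
n=26: →24(L), so W
n=27: →24(L), so W
n=28: →21(W), 26(W), 27(W) — all W, so L
n=29: →0(L), so W
n=30: →28(L), so W
n=31: →0(L), so W
n=32: →30(W), 31(W) — all W, so L
n=33: →32(L), so W
n=34: →32(L), so W
n=35: →28(L), so W
n=36: →33(W), 34(W), 35(W) — all W, so L
n=37: →0(L), so W
n=38: →36(L), so W
The losing starting values of n are exactly the entries labelled L in this table (10 of them).

0, 4, 8, 12, 16, 20, 24, 28, 32, 36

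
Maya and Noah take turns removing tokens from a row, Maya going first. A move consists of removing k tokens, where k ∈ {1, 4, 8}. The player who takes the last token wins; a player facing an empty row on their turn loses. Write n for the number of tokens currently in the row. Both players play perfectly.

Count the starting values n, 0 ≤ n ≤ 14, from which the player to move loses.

6

Classify positions by backward induction: terminal positions (no move available) are L. From any other position, the mover wins iff some move reaches an L.
n=0: no move → L
n=1: W (go to 0, an L position)
n=2: L (sole option 1(W) is W)
n=3: W (go to 2, an L position)
n=4: W (go to 0, an L position)
n=5: L (options 4(W), 1(W) are all W)
n=6: W (go to 5, an L position)
n=7: L (options 6(W), 3(W) are all W)
n=8: W (go to 7, an L position)
n=9: W (go to 5, an L position)
n=10: W (go to 2, an L position)
n=11: W (go to 7, an L position)
n=12: L (options 11(W), 8(W), 4(W) are all W)
n=13: W (go to 12, an L position)
n=14: L (options 13(W), 10(W), 6(W) are all W)
L entries with 0 ≤ n ≤ 14: n = 0, 2, 5, 7, 12, 14; that makes 6.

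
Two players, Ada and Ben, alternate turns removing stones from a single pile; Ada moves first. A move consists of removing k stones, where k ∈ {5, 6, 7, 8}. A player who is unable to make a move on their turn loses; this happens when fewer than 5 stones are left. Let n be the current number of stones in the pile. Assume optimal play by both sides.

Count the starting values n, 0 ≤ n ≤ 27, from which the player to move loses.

12

Build the W/L table. Terminal = L. A non-terminal position is W if it has a move to some L; otherwise it is L.
n=0: no move → L
n=1: no move → L
n=2: no move → L
n=3: no move → L
n=4: no move → L
n=5: reaches L-position 0 → W
n=6: reaches L-position 1 → W
n=7: reaches L-position 2 → W
n=8: reaches L-position 3 → W
n=9: reaches L-position 4 → W
n=10: reaches L-position 4 → W
n=11: reaches L-position 4 → W
n=12: reaches L-position 4 → W
n=13: only reaches 8(W), 7(W), 6(W), 5(W), all W → L
n=14: only reaches 9(W), 8(W), 7(W), 6(W), all W → L
n=15: only reaches 10(W), 9(W), 8(W), 7(W), all W → L
n=16: only reaches 11(W), 10(W), 9(W), 8(W), all W → L
n=17: only reaches 12(W), 11(W), 10(W), 9(W), all W → L
n=18: reaches L-position 13 → W
n=19: reaches L-position 14 → W
n=20: reaches L-position 15 → W
n=21: reaches L-position 16 → W
n=22: reaches L-position 17 → W
n=23: reaches L-position 17 → W
n=24: reaches L-position 17 → W
n=25: reaches L-position 17 → W
n=26: only reaches 21(W), 20(W), 19(W), 18(W), all W → L
n=27: only reaches 22(W), 21(W), 20(W), 19(W), all W → L
L entries with 0 ≤ n ≤ 27: n = 0, 1, 2, 3, 4, 13, 14, 15, 16, 17, 26, 27; that makes 12.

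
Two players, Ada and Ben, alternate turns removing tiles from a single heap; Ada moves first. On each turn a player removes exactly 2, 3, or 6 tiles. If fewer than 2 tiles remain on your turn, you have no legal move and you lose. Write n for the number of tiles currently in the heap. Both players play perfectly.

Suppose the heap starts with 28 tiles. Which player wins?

Ben wins.

Classify positions by backward induction: terminal positions (no move available) are L. From any other position, the mover wins iff some move reaches an L.
n=0: no move → L
n=1: no move → L
n=2: W (go to 0, an L position)
n=3: W (go to 1, an L position)
n=4: W (go to 1, an L position)
n=5: L (options 3(W), 2(W) are all W)
n=6: W (go to 0, an L position)
n=7: W (go to 5, an L position)
n=8: W (go to 5, an L position)
n=9: L (options 7(W), 6(W), 3(W) are all W)
n=10: L (options 8(W), 7(W), 4(W) are all W)
n=11: W (go to 9, an L position)
n=12: W (go to 10, an L position)
n=13: W (go to 10, an L position)
n=14: L (options 12(W), 11(W), 8(W) are all W)
n=15: W (go to 9, an L position)
n=16: W (go to 14, an L position)
n=17: W (go to 14, an L position)
n=18: L (options 16(W), 15(W), 12(W) are all W)
n=19: L (options 17(W), 16(W), 13(W) are all W)
n=20: W (go to 18, an L position)
n=21: W (go to 19, an L position)
n=22: W (go to 19, an L position)
n=23: L (options 21(W), 20(W), 17(W) are all W)
n=24: W (go to 18, an L position)
n=25: W (go to 23, an L position)
n=26: W (go to 23, an L position)
n=27: L (options 25(W), 24(W), 21(W) are all W)
n=28: L (options 26(W), 25(W), 22(W) are all W)
The starting position 28 is L: whatever Ada does, the opponent receives a W position.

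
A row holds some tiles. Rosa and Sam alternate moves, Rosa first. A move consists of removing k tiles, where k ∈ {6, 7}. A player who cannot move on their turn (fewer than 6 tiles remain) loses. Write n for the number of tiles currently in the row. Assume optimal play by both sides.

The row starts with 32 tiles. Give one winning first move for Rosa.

Use the standard recursion: the mover loses at a terminal position; elsewhere, the mover wins exactly when some move hands the opponent an L position.
n=0: no move → L
n=1: no move → L
n=2: no move → L
n=3: no move → L
n=4: no move → L
n=5: no move → L
n=6: W (go to 0, an L position)
n=7: W (go to 1, an L position)
n=8: W (go to 2, an L position)
n=9: W (go to 3, an L position)
n=10: W (go to 4, an L position)
n=11: W (go to 5, an L position)
n=12: W (go to 5, an L position)
n=13: L (options 7(W), 6(W) are all W)
n=14: L (options 8(W), 7(W) are all W)
n=15: L (options 9(W), 8(W) are all W)
n=16: L (options 10(W), 9(W) are all W)
n=17: L (options 11(W), 10(W) are all W)
n=18: L (options 12(W), 11(W) are all W)
n=19: W (go to 13, an L position)
n=20: W (go to 14, an L position)
n=21: W (go to 15, an L position)
n=22: W (go to 16, an L position)
n=23: W (go to 17, an L position)
n=24: W (go to 18, an L position)
n=25: W (go to 18, an L position)
n=26: L (options 20(W), 19(W) are all W)
n=27: L (options 21(W), 20(W) are all W)
n=28: L (options 22(W), 21(W) are all W)
n=29: L (options 23(W), 22(W) are all W)
n=30: L (options 24(W), 23(W) are all W)
n=31: L (options 25(W), 24(W) are all W)
n=32: W (go to 26, an L position)
From 32, the L positions reachable in one move are: 26.

Remove 6, leaving 26.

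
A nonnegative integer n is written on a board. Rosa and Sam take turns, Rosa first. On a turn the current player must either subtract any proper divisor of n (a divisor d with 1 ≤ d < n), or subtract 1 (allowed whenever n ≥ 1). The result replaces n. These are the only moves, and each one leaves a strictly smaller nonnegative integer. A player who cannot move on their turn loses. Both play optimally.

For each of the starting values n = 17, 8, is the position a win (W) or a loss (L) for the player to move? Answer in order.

17: L, 8: W

Work bottom-up. With no move the player to move loses. Otherwise the position is W if at least one move leads to an L position for the opponent, and L if every move leads to a W.
n=0: no move → L
n=1: reaches L-position 0 → W
n=2: only reaches 1(W), which is W → L
n=3: reaches L-position 2 → W
n=4: reaches L-position 2 → W
n=5: only reaches 4(W), which is W → L
n=6: reaches L-position 5 → W
n=7: only reaches 6(W), which is W → L
n=8: reaches L-position 7 → W
n=9: only reaches 6(W), 8(W), all W → L
n=10: reaches L-position 5 → W
n=11: only reaches 10(W), which is W → L
n=12: reaches L-position 9 → W
n=13: only reaches 12(W), which is W → L
n=14: reaches L-position 7 → W
n=15: only reaches 10(W), 12(W), 14(W), all W → L
n=16: reaches L-position 15 → W
n=17: only reaches 16(W), which is W → L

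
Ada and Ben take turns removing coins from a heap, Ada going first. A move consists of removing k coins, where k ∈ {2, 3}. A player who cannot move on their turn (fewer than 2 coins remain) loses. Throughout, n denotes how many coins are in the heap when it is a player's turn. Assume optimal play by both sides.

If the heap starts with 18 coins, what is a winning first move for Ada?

Build the W/L table. Terminal = L. A non-terminal position is W if it has a move to some L; otherwise it is L.
n=0: no move → L
n=1: no move → L
n=2: W (go to 0, an L position)
n=3: W (go to 1, an L position)
n=4: W (go to 1, an L position)
n=5: L (options 3(W), 2(W) are all W)
n=6: L (options 4(W), 3(W) are all W)
n=7: W (go to 5, an L position)
n=8: W (go to 6, an L position)
n=9: W (go to 6, an L position)
n=10: L (options 8(W), 7(W) are all W)
n=11: L (options 9(W), 8(W) are all W)
n=12: W (go to 10, an L position)
n=13: W (go to 11, an L position)
n=14: W (go to 11, an L position)
n=15: L (options 13(W), 12(W) are all W)
n=16: L (options 14(W), 13(W) are all W)
n=17: W (go to 15, an L position)
n=18: W (go to 16, an L position)
From 18, the L positions reachable in one move are: 16, 15. Any move reaching one of these is winning.

Remove 2, leaving 16.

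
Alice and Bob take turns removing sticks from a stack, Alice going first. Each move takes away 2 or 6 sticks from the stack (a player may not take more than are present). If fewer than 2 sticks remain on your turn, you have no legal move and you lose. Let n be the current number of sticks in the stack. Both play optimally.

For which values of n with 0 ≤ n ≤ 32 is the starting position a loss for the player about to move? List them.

0, 1, 4, 5, 8, 9, 12, 13, 16, 17, 20, 21, 24, 25, 28, 29, 32

Build the W/L table. Terminal = L. A non-terminal position is W if it has a move to some L; otherwise it is L.
n=0: no move → L
n=1: no move → L
n=2: reaches L-position 0 → W
n=3: reaches L-position 1 → W
n=4: only reaches 2(W), which is W → L
n=5: only reaches 3(W), which is W → L
n=6: reaches L-position 4 → W
n=7: reaches L-position 5 → W
n=8: only reaches 6(W), 2(W), all W → L
n=9: only reaches 7(W), 3(W), all W → L
n=10: reaches L-position 8 → W
n=11: reaches L-position 9 → W
n=12: only reaches 10(W), 6(W), all W → L
n=13: only reaches 11(W), 7(W), all W → L
n=14: reaches L-position 12 → W
n=15: reaches L-position 13 → W
n=16: only reaches 14(W), 10(W), all W → L
n=17: only reaches 15(W), 11(W), all W → L
n=18: reaches L-position 16 → W
n=19: reaches L-position 17 → W
n=20: only reaches 18(W), 14(W), all W → L
n=21: only reaches 19(W), 15(W), all W → L
n=22: reaches L-position 20 → W
n=23: reaches L-position 21 → W
n=24: only reaches 22(W), 18(W), all W → L
n=25: only reaches 23(W), 19(W), all W → L
n=26: reaches L-position 24 → W
n=27: reaches L-position 25 → W
n=28: only reaches 26(W), 22(W), all W → L
n=29: only reaches 27(W), 23(W), all W → L
n=30: reaches L-position 28 → W
n=31: reaches L-position 29 → W
n=32: only reaches 30(W), 26(W), all W → L
Reading off the rows marked L gives the requested list; there are 17 such values of n.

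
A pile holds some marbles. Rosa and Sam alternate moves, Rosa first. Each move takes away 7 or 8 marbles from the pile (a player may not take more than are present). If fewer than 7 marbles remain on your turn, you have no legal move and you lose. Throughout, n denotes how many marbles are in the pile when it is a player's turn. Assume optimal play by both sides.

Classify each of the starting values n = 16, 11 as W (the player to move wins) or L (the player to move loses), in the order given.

Compute win/loss labels from the base case upward. A position with no move is L. Any other position is W if it can reach an L in one move, else L.
n=0: no move → L
n=1: no move → L
n=2: no move → L
n=3: no move → L
n=4: no move → L
n=5: no move → L
n=6: no move → L
n=7: reaches L-position 0 → W
n=8: reaches L-position 1 → W
n=9: reaches L-position 2 → W
n=10: reaches L-position 3 → W
n=11: reaches L-position 4 → W
n=12: reaches L-position 5 → W
n=13: reaches L-position 6 → W
n=14: reaches L-position 6 → W
n=15: only reaches 8(W), 7(W), all W → L
n=16: only reaches 9(W), 8(W), all W → L

16: L, 11: W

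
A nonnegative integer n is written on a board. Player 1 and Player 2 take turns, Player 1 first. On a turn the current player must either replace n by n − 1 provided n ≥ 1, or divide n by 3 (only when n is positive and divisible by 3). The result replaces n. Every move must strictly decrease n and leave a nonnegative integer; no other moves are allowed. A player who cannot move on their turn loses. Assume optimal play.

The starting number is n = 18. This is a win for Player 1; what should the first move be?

Move to 17.

Positions with no move are L. A position that does have a move is losing for the player to move precisely when every available move leads to a winning position for the opponent. Fill in the labels:
n=0: no move → L
n=1: W (go to 0, an L position)
n=2: L (sole option 1(W) is W)
n=3: W (go to 2, an L position)
n=4: L (sole option 3(W) is W)
n=5: W (go to 4, an L position)
n=6: W (go to 2, an L position)
n=7: L (sole option 6(W) is W)
n=8: W (go to 7, an L position)
n=9: L (options 3(W), 8(W) are all W)
n=10: W (go to 9, an L position)
n=11: L (sole option 10(W) is W)
n=12: W (go to 4, an L position)
n=13: L (sole option 12(W) is W)
n=14: W (go to 13, an L position)
n=15: L (options 5(W), 14(W) are all W)
n=16: W (go to 15, an L position)
n=17: L (sole option 16(W) is W)
n=18: W (go to 17, an L position)
From 18, the L positions reachable in one move are: 17.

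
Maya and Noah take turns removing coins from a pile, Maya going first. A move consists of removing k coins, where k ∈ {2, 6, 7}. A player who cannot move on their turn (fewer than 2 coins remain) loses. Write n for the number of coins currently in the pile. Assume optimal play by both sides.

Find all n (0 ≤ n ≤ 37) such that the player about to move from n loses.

0, 1, 4, 5, 9, 13, 14, 17, 18, 22, 26, 27, 30, 31, 35

Label each position W (a win for the player to move) or L (a loss). A position with no legal move is L; any other position is W exactly when some move reaches an L, and L when every move reaches a W.
n=0: no move → L
n=1: no move → L
n=2: →0(L), so W
n=3: →1(L), so W
n=4: →2(W) only, which is W, so L
n=5: →3(W) only, which is W, so L
n=6: →4(L), so W
n=7: →5(L), so W
n=8: →1(L), so W
n=9: →7(W), 3(W), 2(W) — all W, so L
n=10: →4(L), so W
n=11: →9(L), so W
n=12: →5(L), so W
n=13: →11(W), 7(W), 6(W) — all W, so L
n=14: →12(W), 8(W), 7(W) — all W, so L
n=15: →13(L), so W
n=16: →14(L), so W
n=17: →15(W), 11(W), 10(W) — all W, so L
n=18: →16(W), 12(W), 11(W) — all W, so L
n=19: →17(L), so W
n=20: →18(L), so W
n=21: →14(L), so W
n=22: →20(W), 16(W), 15(W) — all W, so L
n=23: →17(L), so W
n=24: →22(L), so W
n=25: →18(L), so W
n=26: →24(W), 20(W), 19(W) — all W, so L
n=27: →25(W), 21(W), 20(W) — all W, so L
n=28: →26(L), so W
n=29: →27(L), so W
n=30: →28(W), 24(W), 23(W) — all W, so L
n=31: →29(W), 25(W), 24(W) — all W, so L
n=32: →30(L), so W
n=33: →31(L), so W
n=34: →27(L), so W
n=35: →33(W), 29(W), 28(W) — all W, so L
n=36: →30(L), so W
n=37: →35(L), so W
Reading off the rows marked L gives the requested list; there are 15 such values of n.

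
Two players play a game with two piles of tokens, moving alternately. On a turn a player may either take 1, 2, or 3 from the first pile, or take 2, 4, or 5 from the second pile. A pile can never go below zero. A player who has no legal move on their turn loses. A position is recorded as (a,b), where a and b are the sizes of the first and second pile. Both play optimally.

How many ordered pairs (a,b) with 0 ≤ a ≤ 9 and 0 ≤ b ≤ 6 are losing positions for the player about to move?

Label each position W (a win for the player to move) or L (a loss). A position with no legal move is L; any other position is W exactly when some move reaches an L, and L when every move reaches a W.
Every move lowers a or b (never raises either), so fill the grid row by row in increasing a, and left to right within a row: each cell's successors are then already labelled.
      b=0  b=1  b=2  b=3  b=4  b=5  b=6
a=0:    L    L    W    W    W    W    W
a=1:    W    W    L    L    W    W    W
a=2:    W    W    W    W    L    L    W
a=3:    W    W    W    W    W    W    L
a=4:    L    L    W    W    W    W    W
a=5:    W    W    L    L    W    W    W
a=6:    W    W    W    W    L    L    W
a=7:    W    W    W    W    W    W    L
a=8:    L    L    W    W    W    W    W
a=9:    W    W    L    L    W    W    W
Cells with no legal move (terminal, hence L): (0,0), (0,1).
The remaining L cells, each justified by listing all of its moves:
(1,2): only reaches (0,2)(W), (1,0)(W), all W → L
(1,3): only reaches (0,3)(W), (1,1)(W), all W → L
(2,4): only reaches (1,4)(W), (0,4)(W), (2,2)(W), (2,0)(W), all W → L
(2,5): only reaches (1,5)(W), (0,5)(W), (2,3)(W), (2,1)(W), (2,0)(W), all W → L
(3,6): only reaches (2,6)(W), (1,6)(W), (0,6)(W), (3,4)(W), (3,2)(W), (3,1)(W), all W → L
(4,0): only reaches (3,0)(W), (2,0)(W), (1,0)(W), all W → L
(4,1): only reaches (3,1)(W), (2,1)(W), (1,1)(W), all W → L
(5,2): only reaches (4,2)(W), (3,2)(W), (2,2)(W), (5,0)(W), all W → L
(5,3): only reaches (4,3)(W), (3,3)(W), (2,3)(W), (5,1)(W), all W → L
(6,4): only reaches (5,4)(W), (4,4)(W), (3,4)(W), (6,2)(W), (6,0)(W), all W → L
(6,5): only reaches (5,5)(W), (4,5)(W), (3,5)(W), (6,3)(W), (6,1)(W), (6,0)(W), all W → L
(7,6): only reaches (6,6)(W), (5,6)(W), (4,6)(W), (7,4)(W), (7,2)(W), (7,1)(W), all W → L
(8,0): only reaches (7,0)(W), (6,0)(W), (5,0)(W), all W → L
(8,1): only reaches (7,1)(W), (6,1)(W), (5,1)(W), all W → L
(9,2): only reaches (8,2)(W), (7,2)(W), (6,2)(W), (9,0)(W), all W → L
(9,3): only reaches (8,3)(W), (7,3)(W), (6,3)(W), (9,1)(W), all W → L
Every other cell has at least one move into one of the L cells above, so it is W.
L cells per row: a=0: 2, a=1: 2, a=2: 2, a=3: 1, a=4: 2, a=5: 2, a=6: 2, a=7: 1, a=8: 2, a=9: 2; total 18.

18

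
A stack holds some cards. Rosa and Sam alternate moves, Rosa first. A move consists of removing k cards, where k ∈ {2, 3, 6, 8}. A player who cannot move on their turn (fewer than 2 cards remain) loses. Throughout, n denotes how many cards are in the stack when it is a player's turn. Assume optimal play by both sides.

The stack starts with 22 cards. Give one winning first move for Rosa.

Remove 3, leaving 19.

Compute win/loss labels from the base case upward. A position with no move is L. Any other position is W if it can reach an L in one move, else L.
n=0: no move → L
n=1: no move → L
n=2: can move to 0, which is L ⇒ W
n=3: can move to 1, which is L ⇒ W
n=4: can move to 1, which is L ⇒ W
n=5: moves to 3(W), 2(W); every one is W ⇒ L
n=6: can move to 0, which is L ⇒ W
n=7: can move to 5, which is L ⇒ W
n=8: can move to 5, which is L ⇒ W
n=9: can move to 1, which is L ⇒ W
n=10: moves to 8(W), 7(W), 4(W), 2(W); every one is W ⇒ L
n=11: can move to 5, which is L ⇒ W
n=12: can move to 10, which is L ⇒ W
n=13: can move to 10, which is L ⇒ W
n=14: moves to 12(W), 11(W), 8(W), 6(W); every one is W ⇒ L
n=15: moves to 13(W), 12(W), 9(W), 7(W); every one is W ⇒ L
n=16: can move to 14, which is L ⇒ W
n=17: can move to 15, which is L ⇒ W
n=18: can move to 15, which is L ⇒ W
n=19: moves to 17(W), 16(W), 13(W), 11(W); every one is W ⇒ L
n=20: can move to 14, which is L ⇒ W
n=21: can move to 19, which is L ⇒ W
n=22: can move to 19, which is L ⇒ W
From 22, the L positions reachable in one move are: 19, 14. Any move reaching one of these is winning.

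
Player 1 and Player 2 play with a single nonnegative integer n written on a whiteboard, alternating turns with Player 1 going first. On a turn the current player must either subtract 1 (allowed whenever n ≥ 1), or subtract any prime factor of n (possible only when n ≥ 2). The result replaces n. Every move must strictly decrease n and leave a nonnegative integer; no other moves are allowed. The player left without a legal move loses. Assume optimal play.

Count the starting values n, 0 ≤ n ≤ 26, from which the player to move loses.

7

Classify positions by backward induction: terminal positions (no move available) are L. From any other position, the mover wins iff some move reaches an L.
n=0: no move → L
n=1: W (go to 0, an L position)
n=2: W (go to 0, an L position)
n=3: W (go to 0, an L position)
n=4: L (options 2(W), 3(W) are all W)
n=5: W (go to 0, an L position)
n=6: W (go to 4, an L position)
n=7: W (go to 0, an L position)
n=8: L (options 6(W), 7(W) are all W)
n=9: W (go to 8, an L position)
n=10: W (go to 8, an L position)
n=11: W (go to 0, an L position)
n=12: L (options 9(W), 10(W), 11(W) are all W)
n=13: W (go to 0, an L position)
n=14: W (go to 12, an L position)
n=15: W (go to 12, an L position)
n=16: L (options 14(W), 15(W) are all W)
n=17: W (go to 0, an L position)
n=18: W (go to 16, an L position)
n=19: W (go to 0, an L position)
n=20: L (options 15(W), 18(W), 19(W) are all W)
n=21: W (go to 20, an L position)
n=22: W (go to 20, an L position)
n=23: W (go to 0, an L position)
n=24: L (options 21(W), 22(W), 23(W) are all W)
n=25: W (go to 20, an L position)
n=26: W (go to 24, an L position)
L entries with 0 ≤ n ≤ 26: n = 0, 4, 8, 12, 16, 20, 24; that makes 7.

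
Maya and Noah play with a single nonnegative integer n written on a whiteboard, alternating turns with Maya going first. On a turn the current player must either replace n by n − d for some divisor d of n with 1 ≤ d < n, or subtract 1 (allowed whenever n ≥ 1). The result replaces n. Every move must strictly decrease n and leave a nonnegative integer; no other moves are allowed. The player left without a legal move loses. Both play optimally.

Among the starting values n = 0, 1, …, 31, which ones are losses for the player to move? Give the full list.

0, 2, 5, 7, 9, 11, 13, 15, 17, 19, 21, 23, 25, 27, 29, 31

Classify positions by backward induction: terminal positions (no move available) are L. From any other position, the mover wins iff some move reaches an L.
n=0: no move → L
n=1: →0(L), so W
n=2: →1(W) only, which is W, so L
n=3: →2(L), so W
n=4: →2(L), so W
n=5: →4(W) only, which is W, so L
n=6: →5(L), so W
n=7: →6(W) only, which is W, so L
n=8: →7(L), so W
n=9: →6(W), 8(W) — all W, so L
n=10: →5(L), so W
n=11: →10(W) only, which is W, so L
n=12: →9(L), so W
n=13: →12(W) only, which is W, so L
n=14: →7(L), so W
n=15: →10(W), 12(W), 14(W) — all W, so L
n=16: →15(L), so W
n=17: →16(W) only, which is W, so L
n=18: →9(L), so W
n=19: →18(W) only, which is W, so L
n=20: →15(L), so W
n=21: →14(W), 18(W), 20(W) — all W, so L
n=22: →11(L), so W
n=23: →22(W) only, which is W, so L
n=24: →21(L), so W
n=25: →20(W), 24(W) — all W, so L
n=26: →13(L), so W
n=27: →18(W), 24(W), 26(W) — all W, so L
n=28: →21(L), so W
n=29: →28(W) only, which is W, so L
n=30: →15(L), so W
n=31: →30(W) only, which is W, so L
Reading off the rows marked L gives the requested list; there are 16 such values of n.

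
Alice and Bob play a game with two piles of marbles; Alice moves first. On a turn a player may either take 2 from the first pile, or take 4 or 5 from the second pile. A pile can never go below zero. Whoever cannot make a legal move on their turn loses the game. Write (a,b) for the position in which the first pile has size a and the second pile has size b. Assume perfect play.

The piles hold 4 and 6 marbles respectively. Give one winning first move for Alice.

Move to (2,6).

Label each position W (a win for the player to move) or L (a loss). A position with no legal move is L; any other position is W exactly when some move reaches an L, and L when every move reaches a W.
No move ever increases a pile, so every position that can arise here has a ≤ 4 and b ≤ 6; it is enough to label the cells with 0 ≤ a ≤ 4 and 0 ≤ b ≤ 6.
Every move lowers a or b (never raises either), so fill the grid row by row in increasing a, and left to right within a row: each cell's successors are then already labelled.
      b=0  b=1  b=2  b=3  b=4  b=5  b=6
a=0:    L    L    L    L    W    W    W
a=1:    L    L    L    L    W    W    W
a=2:    W    W    W    W    L    L    L
a=3:    W    W    W    W    L    L    L
a=4:    L    L    L    L    W    W    W
Cells with no legal move (terminal, hence L): (0,0), (0,1), (0,2), (0,3), (1,0), (1,1), (1,2), (1,3).
The remaining L cells, each justified by listing all of its moves:
(2,4): →(0,4)(W), (2,0)(W) — all W, so L
(2,5): →(0,5)(W), (2,1)(W), (2,0)(W) — all W, so L
(2,6): →(0,6)(W), (2,2)(W), (2,1)(W) — all W, so L
(3,4): →(1,4)(W), (3,0)(W) — all W, so L
(3,5): →(1,5)(W), (3,1)(W), (3,0)(W) — all W, so L
(3,6): →(1,6)(W), (3,2)(W), (3,1)(W) — all W, so L
(4,0): →(2,0)(W) only, which is W, so L
(4,1): →(2,1)(W) only, which is W, so L
(4,2): →(2,2)(W) only, which is W, so L
(4,3): →(2,3)(W) only, which is W, so L
Every other cell has at least one move into one of the L cells above, so it is W.
From (4,6), the L positions reachable in one move are: (2,6), (4,2), (4,1). Any move reaching one of these is winning.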